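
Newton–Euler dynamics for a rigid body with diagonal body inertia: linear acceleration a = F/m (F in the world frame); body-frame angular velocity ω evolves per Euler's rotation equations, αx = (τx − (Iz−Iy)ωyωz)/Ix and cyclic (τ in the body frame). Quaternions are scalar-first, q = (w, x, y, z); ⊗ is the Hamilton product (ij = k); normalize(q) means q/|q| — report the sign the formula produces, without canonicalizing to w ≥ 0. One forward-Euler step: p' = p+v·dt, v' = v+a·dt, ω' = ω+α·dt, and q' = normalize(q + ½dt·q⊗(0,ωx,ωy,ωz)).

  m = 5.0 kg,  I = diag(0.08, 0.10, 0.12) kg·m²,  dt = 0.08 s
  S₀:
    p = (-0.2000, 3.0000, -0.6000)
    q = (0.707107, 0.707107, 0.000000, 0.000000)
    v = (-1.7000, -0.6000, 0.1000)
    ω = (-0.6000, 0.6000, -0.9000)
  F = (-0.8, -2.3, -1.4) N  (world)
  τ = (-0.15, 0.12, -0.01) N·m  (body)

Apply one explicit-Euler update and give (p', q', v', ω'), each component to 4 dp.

p' = (-0.3360, 2.9520, -0.5920)
q' = (0.7232, 0.6893, 0.0424, -0.0085)
v' = (-1.7128, -0.6368, 0.0776)
ω' = (-0.7392, 0.7133, -0.9019)

a = (-0.1600, -0.4600, -0.2800)
new position p' = (-0.3360, 2.9520, -0.5920)
v + (F/m)dt = (-1.7128, -0.6368, 0.0776)
angular accel α = (-1.7400, 1.4160, -0.0233)
ω' = ω + α·dt = (-0.7392, 0.7133, -0.9019)
Hamilton product q⊗(0,ω) = (0.4242642, -0.4242642, 1.0606605, -0.2121321)
q + ½dt·q⊗(0,ω), renormalized = (0.7232, 0.6893, 0.0424, -0.0085)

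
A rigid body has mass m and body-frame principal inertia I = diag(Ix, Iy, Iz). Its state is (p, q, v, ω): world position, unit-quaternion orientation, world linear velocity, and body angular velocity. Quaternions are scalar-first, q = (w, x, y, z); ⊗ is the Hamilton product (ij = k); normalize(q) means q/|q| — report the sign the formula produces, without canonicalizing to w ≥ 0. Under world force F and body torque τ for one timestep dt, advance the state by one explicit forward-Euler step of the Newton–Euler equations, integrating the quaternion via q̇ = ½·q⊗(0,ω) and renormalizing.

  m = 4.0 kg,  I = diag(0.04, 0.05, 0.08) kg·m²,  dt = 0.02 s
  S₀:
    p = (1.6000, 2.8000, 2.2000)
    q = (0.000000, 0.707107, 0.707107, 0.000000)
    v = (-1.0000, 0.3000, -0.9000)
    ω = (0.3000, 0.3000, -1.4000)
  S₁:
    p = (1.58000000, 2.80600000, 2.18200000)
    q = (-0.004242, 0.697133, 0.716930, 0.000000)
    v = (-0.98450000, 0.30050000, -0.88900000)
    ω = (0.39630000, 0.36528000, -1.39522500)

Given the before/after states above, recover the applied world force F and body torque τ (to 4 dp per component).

velocity change Δv = (0.01550000, 0.00050000, 0.01100000)
m·(v₁−v₀)/dt = (3.1000, 0.1000, 2.2000)
rate change Δω = (0.09630000, 0.06528000, 0.00477500)
precession coupling = (-0.0126, 0.0168, 0.0009)
I·α + gyro = (0.1800, 0.1800, 0.0200)

F = (3.1000, 0.1000, 2.2000)
τ = (0.1800, 0.1800, 0.0200)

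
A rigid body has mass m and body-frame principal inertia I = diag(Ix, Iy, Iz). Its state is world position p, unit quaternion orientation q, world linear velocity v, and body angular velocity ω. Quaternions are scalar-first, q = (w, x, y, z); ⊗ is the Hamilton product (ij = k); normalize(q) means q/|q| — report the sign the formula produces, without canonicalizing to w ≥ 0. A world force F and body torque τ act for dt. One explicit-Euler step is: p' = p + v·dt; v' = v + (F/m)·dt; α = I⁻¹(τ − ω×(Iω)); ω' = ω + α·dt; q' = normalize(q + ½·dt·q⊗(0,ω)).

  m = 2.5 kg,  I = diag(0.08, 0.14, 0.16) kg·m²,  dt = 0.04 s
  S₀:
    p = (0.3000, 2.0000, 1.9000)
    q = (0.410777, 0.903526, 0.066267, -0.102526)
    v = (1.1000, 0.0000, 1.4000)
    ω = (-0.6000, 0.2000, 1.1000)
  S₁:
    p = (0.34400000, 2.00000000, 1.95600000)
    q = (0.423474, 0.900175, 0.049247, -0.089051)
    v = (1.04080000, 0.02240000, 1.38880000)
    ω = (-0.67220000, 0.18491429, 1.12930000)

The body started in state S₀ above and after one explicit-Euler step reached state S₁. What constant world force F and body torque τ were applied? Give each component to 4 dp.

F = (-3.7000, 1.4000, -0.7000)
τ = (-0.1400, 0.0000, 0.1100)

Δω = ω₁−ω₀ = (-0.07220000, -0.01508571, 0.02930000)
gyro term ω₀×Iω₀ = (0.0044, 0.0528, -0.0072)
τ = I·(Δω/dt) + ω₀×(Iω₀) = (-0.1400, 0.0000, 0.1100)
Δv = v₁−v₀ = (-0.05920000, 0.02240000, -0.01120000)
F = m·Δv/dt = (-3.7000, 1.4000, -0.7000)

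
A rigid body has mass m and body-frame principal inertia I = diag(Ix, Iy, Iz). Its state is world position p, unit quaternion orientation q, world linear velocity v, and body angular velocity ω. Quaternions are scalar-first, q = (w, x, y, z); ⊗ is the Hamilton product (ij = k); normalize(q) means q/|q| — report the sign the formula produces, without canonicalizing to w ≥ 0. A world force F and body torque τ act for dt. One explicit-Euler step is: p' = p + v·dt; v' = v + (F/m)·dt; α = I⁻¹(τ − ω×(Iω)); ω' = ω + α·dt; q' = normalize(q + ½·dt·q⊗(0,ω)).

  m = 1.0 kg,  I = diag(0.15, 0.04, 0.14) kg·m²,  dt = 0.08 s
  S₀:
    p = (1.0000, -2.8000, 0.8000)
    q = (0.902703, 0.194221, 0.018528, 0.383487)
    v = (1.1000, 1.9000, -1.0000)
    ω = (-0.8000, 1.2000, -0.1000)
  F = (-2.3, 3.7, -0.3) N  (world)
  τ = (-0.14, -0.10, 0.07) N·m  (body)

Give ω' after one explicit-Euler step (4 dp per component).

ω×(Iω) gyroscopic = (-0.0120, 0.0008, 0.1056)
(τ − ω×Iω)/I = (-0.8533, -2.5200, -0.2543)
ω + α·dt = (-0.8683, 0.9984, -0.1203)

ω' = (-0.8683, 0.9984, -0.1203)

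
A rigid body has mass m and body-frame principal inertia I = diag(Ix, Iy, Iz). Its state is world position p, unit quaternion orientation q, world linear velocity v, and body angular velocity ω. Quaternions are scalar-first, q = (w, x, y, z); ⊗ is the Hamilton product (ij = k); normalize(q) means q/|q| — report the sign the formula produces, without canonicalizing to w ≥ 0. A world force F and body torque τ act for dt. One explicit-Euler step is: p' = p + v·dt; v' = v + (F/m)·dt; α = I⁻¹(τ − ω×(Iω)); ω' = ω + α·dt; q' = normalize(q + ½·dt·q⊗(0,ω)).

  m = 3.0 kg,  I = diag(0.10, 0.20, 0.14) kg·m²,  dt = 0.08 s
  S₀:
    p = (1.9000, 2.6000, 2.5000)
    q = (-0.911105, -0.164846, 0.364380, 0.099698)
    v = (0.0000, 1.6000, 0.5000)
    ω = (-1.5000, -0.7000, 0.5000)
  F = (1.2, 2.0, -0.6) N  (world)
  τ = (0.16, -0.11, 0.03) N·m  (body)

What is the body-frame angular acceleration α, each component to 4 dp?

precession coupling ω×(Iω) = (0.0210, 0.0300, 0.1050)
α = I⁻¹(τ − ω×Iω) = (1.3900, -0.7000, -0.5357)

α = (1.3900, -0.7000, -0.5357)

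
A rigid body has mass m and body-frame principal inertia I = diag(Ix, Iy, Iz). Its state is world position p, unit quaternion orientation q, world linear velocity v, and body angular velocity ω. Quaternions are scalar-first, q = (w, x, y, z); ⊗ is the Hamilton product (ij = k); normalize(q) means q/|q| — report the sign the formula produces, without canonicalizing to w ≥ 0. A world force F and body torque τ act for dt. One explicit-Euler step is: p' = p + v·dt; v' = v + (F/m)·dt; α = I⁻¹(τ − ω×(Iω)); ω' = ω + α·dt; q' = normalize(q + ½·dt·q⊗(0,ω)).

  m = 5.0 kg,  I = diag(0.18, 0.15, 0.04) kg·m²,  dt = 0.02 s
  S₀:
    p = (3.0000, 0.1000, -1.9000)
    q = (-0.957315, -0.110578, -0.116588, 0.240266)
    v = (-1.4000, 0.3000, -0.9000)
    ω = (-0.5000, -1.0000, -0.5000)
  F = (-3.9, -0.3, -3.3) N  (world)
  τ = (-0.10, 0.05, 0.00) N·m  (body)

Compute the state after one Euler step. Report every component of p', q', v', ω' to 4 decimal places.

p' = (2.9720, 0.1060, -1.9180)
q' = (-0.9578, -0.1028, -0.1088, 0.2456)
v' = (-1.4156, 0.2988, -0.9132)
ω' = (-0.5050, -0.9980, -0.4925)

gyro term ω×Iω = (-0.0550, 0.0350, -0.0150)
angular accel α = (-0.2500, 0.1000, 0.3750)
ω + α·dt = (-0.5050, -0.9980, -0.4925)
2q̇ = q⊗(0,ω) = (-0.0517440, 0.7772175, 0.7818930, 0.5309415)
q + ½dt·q⊗(0,ω), renormalized = (-0.9578, -0.1028, -0.1088, 0.2456)
a = F/m = (-0.7800, -0.0600, -0.6600)
new position p' = (2.9720, 0.1060, -1.9180)
new velocity v' = (-1.4156, 0.2988, -0.9132)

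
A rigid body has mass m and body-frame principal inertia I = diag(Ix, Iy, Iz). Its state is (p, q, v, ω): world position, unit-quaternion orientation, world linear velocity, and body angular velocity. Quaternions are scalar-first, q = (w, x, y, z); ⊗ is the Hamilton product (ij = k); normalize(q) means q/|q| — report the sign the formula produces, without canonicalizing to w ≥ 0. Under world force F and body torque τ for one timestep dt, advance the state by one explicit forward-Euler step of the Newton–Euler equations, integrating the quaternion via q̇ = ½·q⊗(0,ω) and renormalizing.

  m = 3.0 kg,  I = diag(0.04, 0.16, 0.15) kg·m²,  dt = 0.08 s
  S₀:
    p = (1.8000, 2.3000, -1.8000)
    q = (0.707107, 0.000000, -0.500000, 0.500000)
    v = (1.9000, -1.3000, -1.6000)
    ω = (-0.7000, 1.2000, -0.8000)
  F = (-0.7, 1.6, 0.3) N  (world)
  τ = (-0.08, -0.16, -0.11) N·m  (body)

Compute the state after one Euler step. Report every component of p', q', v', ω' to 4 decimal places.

p' = (1.9520, 2.1960, -1.9280)
q' = (0.7456, -0.0277, -0.4791, 0.4624)
v' = (1.8813, -1.2573, -1.5920)
ω' = (-0.8792, 1.1508, -0.8049)

a = (-0.2333, 0.5333, 0.1000)
p + v·dt = (1.9520, 2.1960, -1.9280)
new velocity v' = (1.8813, -1.2573, -1.5920)
angular accel α = (-2.2400, -0.6150, -0.0613)
new body rate ω' = (-0.8792, 1.1508, -0.8049)
2q̇ = q⊗(0,ω) = (1.0000000, -0.6949749, 0.4985284, -0.9156856)
q + ½dt·q⊗(0,ω), renormalized = (0.7456, -0.0277, -0.4791, 0.4624)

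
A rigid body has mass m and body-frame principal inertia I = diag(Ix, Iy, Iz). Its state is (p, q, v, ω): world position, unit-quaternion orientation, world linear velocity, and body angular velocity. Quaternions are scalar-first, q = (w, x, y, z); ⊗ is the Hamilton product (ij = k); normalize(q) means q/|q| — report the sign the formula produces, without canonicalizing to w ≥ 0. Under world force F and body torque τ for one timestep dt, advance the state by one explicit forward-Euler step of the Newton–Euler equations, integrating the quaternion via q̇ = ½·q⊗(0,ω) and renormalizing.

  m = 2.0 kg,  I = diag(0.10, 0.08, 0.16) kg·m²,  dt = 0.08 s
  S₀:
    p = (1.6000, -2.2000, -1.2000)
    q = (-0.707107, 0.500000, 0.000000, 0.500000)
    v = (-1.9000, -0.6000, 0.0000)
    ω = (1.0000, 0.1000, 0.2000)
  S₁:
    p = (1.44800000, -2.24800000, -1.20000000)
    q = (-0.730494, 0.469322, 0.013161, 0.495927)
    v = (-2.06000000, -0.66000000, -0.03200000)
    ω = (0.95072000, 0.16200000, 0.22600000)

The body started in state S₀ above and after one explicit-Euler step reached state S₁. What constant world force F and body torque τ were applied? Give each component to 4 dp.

ω₁ − ω₀ = (-0.04928000, 0.06200000, 0.02600000)
applied torque τ = (-0.0600, 0.0500, 0.0500)
velocity change Δv = (-0.16000000, -0.06000000, -0.03200000)
applied force F = (-4.0000, -1.5000, -0.8000)

F = (-4.0000, -1.5000, -0.8000)
τ = (-0.0600, 0.0500, 0.0500)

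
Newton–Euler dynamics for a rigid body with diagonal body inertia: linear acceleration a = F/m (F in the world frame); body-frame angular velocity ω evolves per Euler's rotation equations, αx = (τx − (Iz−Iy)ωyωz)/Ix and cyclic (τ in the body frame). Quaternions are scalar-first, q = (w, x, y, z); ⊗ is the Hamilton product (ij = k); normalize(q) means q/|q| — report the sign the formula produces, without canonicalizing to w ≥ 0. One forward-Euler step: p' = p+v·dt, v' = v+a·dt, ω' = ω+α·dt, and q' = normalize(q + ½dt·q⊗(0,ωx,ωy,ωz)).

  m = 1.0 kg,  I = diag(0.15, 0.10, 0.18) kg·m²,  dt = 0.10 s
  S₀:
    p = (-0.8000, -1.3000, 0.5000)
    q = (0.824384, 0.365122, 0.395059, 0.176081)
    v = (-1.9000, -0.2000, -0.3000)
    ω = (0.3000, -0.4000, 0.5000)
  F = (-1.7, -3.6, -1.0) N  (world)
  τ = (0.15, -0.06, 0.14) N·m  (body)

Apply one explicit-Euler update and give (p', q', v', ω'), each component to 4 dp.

ω×(Iω) gyroscopic = (-0.0160, -0.0045, 0.0060)
(τ − ω×Iω)/I = (1.1067, -0.5550, 0.7444)
ω + α·dt = (0.4107, -0.4555, 0.5744)
Hamilton product q⊗(0,ω) = (-0.0395535, 0.5152771, -0.4594903, 0.1476255)
q + ½dt·q⊗(0,ω), renormalized = (0.8219, 0.3906, 0.3719, 0.1833)
a = F/m = (-1.7000, -3.6000, -1.0000)
p + v·dt = (-0.9900, -1.3200, 0.4700)
v + (F/m)dt = (-2.0700, -0.5600, -0.4000)

p' = (-0.9900, -1.3200, 0.4700)
q' = (0.8219, 0.3906, 0.3719, 0.1833)
v' = (-2.0700, -0.5600, -0.4000)
ω' = (0.4107, -0.4555, 0.5744)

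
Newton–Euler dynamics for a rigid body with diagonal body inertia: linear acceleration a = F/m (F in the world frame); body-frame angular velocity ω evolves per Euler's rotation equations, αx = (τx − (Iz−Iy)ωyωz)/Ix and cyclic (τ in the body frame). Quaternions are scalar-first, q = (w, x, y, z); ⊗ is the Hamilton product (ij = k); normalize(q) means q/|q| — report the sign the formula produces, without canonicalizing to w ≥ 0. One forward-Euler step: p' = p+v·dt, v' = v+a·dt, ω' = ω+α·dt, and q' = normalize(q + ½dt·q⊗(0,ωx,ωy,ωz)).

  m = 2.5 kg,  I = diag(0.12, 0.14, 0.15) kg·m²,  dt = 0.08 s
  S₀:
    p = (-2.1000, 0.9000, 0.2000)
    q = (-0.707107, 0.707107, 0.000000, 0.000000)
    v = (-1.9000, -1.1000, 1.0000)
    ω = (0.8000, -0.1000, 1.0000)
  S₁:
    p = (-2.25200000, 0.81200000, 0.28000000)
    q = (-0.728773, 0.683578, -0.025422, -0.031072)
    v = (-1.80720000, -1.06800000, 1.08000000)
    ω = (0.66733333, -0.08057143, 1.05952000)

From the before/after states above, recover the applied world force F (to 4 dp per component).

v₁ − v₀ = (0.09280000, 0.03200000, 0.08000000)
m·(v₁−v₀)/dt = (2.9000, 1.0000, 2.5000)

F = (2.9000, 1.0000, 2.5000)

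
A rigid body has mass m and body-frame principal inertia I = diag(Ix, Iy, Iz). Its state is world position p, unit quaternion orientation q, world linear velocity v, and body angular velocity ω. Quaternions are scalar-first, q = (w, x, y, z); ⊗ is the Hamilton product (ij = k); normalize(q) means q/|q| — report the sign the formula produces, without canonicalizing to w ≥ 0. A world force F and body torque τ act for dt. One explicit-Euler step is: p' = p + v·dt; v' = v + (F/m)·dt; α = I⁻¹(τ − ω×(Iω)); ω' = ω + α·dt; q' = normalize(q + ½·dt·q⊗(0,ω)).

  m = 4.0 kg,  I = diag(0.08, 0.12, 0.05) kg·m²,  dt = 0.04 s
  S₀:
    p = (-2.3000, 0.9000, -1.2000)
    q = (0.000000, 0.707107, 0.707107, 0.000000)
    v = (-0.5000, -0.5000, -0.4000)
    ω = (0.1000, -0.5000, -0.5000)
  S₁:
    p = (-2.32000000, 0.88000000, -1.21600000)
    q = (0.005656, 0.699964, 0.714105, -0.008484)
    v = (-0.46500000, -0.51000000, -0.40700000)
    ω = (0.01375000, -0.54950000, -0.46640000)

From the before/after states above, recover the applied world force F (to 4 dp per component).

F = (3.5000, -1.0000, -0.7000)

velocity change Δv = (0.03500000, -0.01000000, -0.00700000)
applied force F = (3.5000, -1.0000, -0.7000)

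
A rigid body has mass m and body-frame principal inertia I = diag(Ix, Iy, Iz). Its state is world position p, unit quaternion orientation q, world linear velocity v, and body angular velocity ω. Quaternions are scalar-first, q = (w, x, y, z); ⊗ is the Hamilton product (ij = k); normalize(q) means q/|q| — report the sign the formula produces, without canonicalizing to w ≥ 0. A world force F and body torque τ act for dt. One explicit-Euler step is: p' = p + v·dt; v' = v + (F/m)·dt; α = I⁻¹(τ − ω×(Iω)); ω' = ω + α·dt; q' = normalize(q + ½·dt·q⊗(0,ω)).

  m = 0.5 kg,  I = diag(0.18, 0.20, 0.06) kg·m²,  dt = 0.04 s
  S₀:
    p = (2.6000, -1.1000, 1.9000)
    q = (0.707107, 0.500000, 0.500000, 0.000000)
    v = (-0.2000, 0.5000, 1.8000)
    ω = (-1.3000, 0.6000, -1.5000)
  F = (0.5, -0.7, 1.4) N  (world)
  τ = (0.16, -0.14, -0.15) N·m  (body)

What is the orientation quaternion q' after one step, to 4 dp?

q' = (0.7135, 0.4662, 0.5230, -0.0022)

q⊗(0,ω) = (0.3500000, -1.6692391, 1.1742642, -0.1106605)
q' = normalize(q + ½dt·q⊗(0,ω)) = (0.7135, 0.4662, 0.5230, -0.0022)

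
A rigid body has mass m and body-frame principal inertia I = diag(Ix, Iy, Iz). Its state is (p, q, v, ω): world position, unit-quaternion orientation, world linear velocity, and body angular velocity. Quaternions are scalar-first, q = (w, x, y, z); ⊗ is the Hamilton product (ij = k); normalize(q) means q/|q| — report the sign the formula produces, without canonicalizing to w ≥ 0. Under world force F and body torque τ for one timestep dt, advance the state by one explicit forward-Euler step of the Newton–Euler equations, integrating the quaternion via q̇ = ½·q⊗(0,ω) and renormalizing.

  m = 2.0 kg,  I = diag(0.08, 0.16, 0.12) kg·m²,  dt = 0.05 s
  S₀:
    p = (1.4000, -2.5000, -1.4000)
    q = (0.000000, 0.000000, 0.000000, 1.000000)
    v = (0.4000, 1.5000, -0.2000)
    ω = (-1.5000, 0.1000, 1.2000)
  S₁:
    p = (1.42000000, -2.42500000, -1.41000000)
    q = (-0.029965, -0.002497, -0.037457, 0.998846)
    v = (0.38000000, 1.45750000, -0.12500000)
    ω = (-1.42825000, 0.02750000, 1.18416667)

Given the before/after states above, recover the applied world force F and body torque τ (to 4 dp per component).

Δv = v₁−v₀ = (-0.02000000, -0.04250000, 0.07500000)
F = m·Δv/dt = (-0.8000, -1.7000, 3.0000)
ω₁ − ω₀ = (0.07175000, -0.07250000, -0.01583333)
I·α + gyro = (0.1100, -0.1600, -0.0500)

F = (-0.8000, -1.7000, 3.0000)
τ = (0.1100, -0.1600, -0.0500)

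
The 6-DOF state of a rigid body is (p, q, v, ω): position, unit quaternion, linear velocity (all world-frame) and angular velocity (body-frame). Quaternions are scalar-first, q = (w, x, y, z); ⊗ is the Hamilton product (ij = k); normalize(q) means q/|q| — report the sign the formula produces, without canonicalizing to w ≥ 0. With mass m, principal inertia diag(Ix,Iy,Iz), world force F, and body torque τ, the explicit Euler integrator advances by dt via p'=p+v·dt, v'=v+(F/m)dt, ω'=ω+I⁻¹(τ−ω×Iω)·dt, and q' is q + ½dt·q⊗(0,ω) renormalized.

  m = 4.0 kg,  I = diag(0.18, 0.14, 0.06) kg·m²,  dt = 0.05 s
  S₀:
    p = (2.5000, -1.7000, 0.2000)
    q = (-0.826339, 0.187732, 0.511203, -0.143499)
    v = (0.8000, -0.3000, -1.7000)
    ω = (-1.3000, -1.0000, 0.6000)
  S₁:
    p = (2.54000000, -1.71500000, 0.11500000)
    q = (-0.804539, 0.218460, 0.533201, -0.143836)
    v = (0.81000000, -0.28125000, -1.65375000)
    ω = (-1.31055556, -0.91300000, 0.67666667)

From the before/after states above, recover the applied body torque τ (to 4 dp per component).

Δω = ω₁−ω₀ = (-0.01055556, 0.08700000, 0.07666667)
applied torque τ = (0.0100, 0.1500, 0.0400)

τ = (0.0100, 0.1500, 0.0400)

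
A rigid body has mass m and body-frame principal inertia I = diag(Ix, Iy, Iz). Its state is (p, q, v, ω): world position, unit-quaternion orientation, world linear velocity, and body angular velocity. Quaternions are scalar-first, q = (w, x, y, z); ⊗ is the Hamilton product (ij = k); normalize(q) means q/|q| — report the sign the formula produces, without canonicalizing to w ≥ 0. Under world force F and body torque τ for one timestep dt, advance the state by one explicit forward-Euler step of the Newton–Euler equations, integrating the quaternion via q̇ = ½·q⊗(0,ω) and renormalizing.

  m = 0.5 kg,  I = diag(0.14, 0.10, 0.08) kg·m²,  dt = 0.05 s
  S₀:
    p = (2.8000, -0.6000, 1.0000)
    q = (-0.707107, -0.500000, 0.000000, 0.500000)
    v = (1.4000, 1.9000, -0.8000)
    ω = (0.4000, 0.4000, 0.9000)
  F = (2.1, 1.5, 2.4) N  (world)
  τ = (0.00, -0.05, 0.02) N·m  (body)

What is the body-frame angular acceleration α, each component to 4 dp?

α = (0.0514, -0.7160, 0.3300)

ω×(Iω) gyroscopic = (-0.0072, 0.0216, -0.0064)
angular accel α = (0.0514, -0.7160, 0.3300)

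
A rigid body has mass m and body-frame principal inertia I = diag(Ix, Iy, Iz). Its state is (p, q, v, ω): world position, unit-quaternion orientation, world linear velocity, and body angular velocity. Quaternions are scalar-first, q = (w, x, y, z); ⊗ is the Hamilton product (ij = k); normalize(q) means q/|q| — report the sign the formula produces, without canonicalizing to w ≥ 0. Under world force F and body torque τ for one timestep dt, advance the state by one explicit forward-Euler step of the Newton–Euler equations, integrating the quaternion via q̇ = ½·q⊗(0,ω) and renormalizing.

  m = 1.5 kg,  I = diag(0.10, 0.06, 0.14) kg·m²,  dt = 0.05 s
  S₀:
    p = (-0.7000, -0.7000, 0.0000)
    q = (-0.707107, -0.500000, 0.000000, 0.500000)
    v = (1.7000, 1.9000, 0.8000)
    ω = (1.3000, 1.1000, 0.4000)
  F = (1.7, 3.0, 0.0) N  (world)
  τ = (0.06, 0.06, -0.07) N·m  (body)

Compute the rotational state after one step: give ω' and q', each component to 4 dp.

ω' = (1.3124, 1.1673, 0.3954)
q' = (-0.6952, -0.5362, 0.0018, 0.4787)

precession coupling ω×(Iω) = (0.0352, -0.0208, -0.0572)
angular accel α = (0.2480, 1.3467, -0.0914)
new body rate ω' = (1.3124, 1.1673, 0.3954)
Hamilton product q⊗(0,ω) = (0.4500000, -1.4692391, 0.0721823, -0.8328428)
updated quaternion q' = (-0.6952, -0.5362, 0.0018, 0.4787)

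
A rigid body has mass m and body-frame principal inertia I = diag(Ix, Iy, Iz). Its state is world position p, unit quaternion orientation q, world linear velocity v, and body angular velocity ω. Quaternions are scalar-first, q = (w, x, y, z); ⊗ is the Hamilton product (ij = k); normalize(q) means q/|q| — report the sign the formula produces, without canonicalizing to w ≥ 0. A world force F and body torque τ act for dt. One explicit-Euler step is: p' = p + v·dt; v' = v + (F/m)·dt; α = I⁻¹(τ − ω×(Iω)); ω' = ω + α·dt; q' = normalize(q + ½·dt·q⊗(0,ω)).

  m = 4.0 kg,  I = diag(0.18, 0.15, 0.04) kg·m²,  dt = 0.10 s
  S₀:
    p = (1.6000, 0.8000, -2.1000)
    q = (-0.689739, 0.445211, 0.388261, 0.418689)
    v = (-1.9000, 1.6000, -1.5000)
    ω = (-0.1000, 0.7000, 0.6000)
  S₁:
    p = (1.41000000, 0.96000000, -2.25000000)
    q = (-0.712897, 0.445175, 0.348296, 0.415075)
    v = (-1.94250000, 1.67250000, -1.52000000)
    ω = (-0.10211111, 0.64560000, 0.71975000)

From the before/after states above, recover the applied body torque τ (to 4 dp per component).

τ = (-0.0500, -0.0900, 0.0500)

Δω = ω₁−ω₀ = (-0.00211111, -0.05440000, 0.11975000)
τ = I·(Δω/dt) + ω₀×(Iω₀) = (-0.0500, -0.0900, 0.0500)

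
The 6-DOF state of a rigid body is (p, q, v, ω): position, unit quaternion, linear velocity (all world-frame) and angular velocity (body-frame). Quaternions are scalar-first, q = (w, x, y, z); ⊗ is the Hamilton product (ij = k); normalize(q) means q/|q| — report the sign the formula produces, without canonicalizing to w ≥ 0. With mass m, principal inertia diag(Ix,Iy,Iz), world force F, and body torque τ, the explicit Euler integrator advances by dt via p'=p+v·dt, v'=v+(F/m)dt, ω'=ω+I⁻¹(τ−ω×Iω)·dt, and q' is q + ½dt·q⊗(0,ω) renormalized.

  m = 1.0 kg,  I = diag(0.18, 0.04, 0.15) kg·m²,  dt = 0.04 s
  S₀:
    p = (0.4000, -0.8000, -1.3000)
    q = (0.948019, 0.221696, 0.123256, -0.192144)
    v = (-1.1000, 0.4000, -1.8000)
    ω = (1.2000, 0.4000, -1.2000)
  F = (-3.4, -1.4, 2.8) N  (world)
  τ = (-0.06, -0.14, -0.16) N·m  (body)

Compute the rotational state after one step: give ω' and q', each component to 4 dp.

ω' = (1.1984, 0.3032, -1.2247)
q' = (0.9365, 0.2429, 0.1315, -0.2159)

gyro term ω×Iω = (-0.0528, -0.0432, -0.0672)
(τ − ω×Iω)/I = (-0.0400, -2.4200, -0.6187)
ω' = ω + α·dt = (1.1984, 0.3032, -1.2247)
Hamilton product q⊗(0,ω) = (-0.5459104, 1.0665732, 0.4146700, -1.1968516)
q + ½dt·q⊗(0,ω), renormalized = (0.9365, 0.2429, 0.1315, -0.2159)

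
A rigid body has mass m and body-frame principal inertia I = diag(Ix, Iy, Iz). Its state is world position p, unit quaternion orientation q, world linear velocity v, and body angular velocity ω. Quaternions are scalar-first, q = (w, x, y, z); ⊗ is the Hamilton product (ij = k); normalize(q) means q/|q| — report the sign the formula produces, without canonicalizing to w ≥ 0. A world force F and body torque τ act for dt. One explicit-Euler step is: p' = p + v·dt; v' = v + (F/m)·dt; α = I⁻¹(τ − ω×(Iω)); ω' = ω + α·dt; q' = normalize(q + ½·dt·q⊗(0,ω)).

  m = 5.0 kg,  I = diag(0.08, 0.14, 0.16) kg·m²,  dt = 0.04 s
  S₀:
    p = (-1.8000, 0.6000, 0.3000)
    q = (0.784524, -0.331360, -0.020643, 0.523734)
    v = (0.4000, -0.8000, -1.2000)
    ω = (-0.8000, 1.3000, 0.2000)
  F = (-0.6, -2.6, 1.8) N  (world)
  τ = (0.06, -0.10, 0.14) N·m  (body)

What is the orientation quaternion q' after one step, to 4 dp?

q' = (0.7773, -0.3574, -0.0073, 0.5177)

2q̇ = q⊗(0,ω) = (-0.3429989, -1.3126020, 0.6671660, -0.2903776)
q + ½dt·q⊗(0,ω), renormalized = (0.7773, -0.3574, -0.0073, 0.5177)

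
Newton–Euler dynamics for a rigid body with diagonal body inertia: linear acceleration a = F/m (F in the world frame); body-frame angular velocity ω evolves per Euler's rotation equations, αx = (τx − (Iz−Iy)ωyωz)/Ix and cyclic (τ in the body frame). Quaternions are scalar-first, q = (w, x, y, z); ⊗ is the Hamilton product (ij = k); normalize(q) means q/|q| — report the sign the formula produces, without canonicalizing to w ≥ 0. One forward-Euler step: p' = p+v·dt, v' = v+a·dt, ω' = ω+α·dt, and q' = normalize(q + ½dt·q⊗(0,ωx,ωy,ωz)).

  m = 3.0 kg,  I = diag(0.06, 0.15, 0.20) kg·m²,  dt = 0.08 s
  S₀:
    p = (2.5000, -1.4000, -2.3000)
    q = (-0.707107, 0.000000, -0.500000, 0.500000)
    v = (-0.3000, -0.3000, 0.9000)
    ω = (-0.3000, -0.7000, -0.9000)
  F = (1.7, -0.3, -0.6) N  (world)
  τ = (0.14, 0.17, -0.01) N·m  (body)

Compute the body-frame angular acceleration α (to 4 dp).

precession coupling ω×(Iω) = (0.0315, -0.0378, 0.0189)
α = I⁻¹(τ − ω×Iω) = (1.8083, 1.3853, -0.1445)

α = (1.8083, 1.3853, -0.1445)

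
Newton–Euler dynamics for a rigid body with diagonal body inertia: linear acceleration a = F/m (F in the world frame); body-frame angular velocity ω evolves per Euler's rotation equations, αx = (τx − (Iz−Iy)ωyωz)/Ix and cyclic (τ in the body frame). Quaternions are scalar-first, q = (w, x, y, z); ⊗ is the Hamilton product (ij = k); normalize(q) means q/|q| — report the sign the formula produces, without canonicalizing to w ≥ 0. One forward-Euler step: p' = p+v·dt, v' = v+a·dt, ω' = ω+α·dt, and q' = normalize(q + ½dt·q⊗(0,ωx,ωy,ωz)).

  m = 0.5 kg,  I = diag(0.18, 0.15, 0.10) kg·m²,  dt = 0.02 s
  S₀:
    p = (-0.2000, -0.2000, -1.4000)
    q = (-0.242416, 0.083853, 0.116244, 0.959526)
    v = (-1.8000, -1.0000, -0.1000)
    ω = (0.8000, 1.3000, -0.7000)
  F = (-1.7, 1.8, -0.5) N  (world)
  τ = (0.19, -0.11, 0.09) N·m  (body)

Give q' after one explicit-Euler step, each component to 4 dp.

q' = (-0.2378, 0.0686, 0.1213, 0.9612)

2q̇ = q⊗(0,ω) = (0.4534686, -1.5226874, 0.5111771, 0.1857049)
updated quaternion q' = (-0.2378, 0.0686, 0.1213, 0.9612)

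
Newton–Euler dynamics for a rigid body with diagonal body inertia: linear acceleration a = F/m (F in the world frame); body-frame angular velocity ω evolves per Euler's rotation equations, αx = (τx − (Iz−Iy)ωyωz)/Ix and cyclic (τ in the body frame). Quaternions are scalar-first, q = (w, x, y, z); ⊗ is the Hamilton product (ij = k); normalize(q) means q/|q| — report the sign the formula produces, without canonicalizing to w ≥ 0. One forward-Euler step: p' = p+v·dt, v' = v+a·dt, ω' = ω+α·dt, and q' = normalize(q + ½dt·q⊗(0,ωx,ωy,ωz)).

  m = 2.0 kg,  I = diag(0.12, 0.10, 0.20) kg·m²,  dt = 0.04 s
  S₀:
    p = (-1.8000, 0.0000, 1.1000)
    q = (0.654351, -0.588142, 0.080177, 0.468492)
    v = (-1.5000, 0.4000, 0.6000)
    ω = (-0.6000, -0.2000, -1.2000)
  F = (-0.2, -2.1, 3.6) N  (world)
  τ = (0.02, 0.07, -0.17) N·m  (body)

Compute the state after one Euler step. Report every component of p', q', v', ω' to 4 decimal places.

linear accel F/m = (-0.1000, -1.0500, 1.8000)
p + v·dt = (-1.8600, 0.0160, 1.1240)
v + (F/m)dt = (-1.5040, 0.3580, 0.6720)
gyro term ω×Iω = (0.0240, -0.0576, -0.0024)
(τ − ω×Iω)/I = (-0.0333, 1.2760, -0.8380)
ω + α·dt = (-0.6013, -0.1490, -1.2335)
Hamilton product q⊗(0,ω) = (0.2253406, -0.3951246, -1.1177358, -0.6194866)
q' = normalize(q + ½dt·q⊗(0,ω)) = (0.6586, -0.5958, 0.0578, 0.4559)

p' = (-1.8600, 0.0160, 1.1240)
q' = (0.6586, -0.5958, 0.0578, 0.4559)
v' = (-1.5040, 0.3580, 0.6720)
ω' = (-0.6013, -0.1490, -1.2335)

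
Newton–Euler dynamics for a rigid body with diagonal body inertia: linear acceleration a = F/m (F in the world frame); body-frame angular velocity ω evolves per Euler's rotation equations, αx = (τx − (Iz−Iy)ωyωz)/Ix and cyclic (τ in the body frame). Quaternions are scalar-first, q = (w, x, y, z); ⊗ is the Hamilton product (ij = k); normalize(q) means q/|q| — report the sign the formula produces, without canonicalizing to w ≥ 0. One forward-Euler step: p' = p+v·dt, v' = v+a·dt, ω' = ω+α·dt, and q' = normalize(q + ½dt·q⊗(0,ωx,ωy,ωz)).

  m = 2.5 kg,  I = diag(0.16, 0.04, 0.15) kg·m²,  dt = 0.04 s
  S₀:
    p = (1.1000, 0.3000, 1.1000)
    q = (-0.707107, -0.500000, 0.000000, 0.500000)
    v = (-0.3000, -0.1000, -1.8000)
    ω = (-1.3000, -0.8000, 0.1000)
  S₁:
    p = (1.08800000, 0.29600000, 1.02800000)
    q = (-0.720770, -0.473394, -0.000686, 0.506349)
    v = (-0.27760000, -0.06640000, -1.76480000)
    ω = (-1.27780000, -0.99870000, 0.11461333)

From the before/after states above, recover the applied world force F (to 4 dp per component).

Δv = v₁−v₀ = (0.02240000, 0.03360000, 0.03520000)
applied force F = (1.4000, 2.1000, 2.2000)

F = (1.4000, 2.1000, 2.2000)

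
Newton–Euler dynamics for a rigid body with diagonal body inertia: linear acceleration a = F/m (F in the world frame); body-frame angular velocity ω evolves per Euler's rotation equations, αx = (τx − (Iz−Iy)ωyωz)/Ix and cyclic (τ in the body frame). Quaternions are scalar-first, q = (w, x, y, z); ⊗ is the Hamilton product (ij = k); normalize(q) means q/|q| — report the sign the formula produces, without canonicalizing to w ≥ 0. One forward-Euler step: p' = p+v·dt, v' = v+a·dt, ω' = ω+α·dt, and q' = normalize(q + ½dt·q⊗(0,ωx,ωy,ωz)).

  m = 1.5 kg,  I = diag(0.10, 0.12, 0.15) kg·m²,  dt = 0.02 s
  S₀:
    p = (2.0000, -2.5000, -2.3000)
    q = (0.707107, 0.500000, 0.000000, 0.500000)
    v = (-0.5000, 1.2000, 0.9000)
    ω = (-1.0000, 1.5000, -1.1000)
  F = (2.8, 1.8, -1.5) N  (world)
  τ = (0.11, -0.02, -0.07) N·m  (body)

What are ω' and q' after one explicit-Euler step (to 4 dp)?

gyro term ω×Iω = (-0.0495, -0.0550, -0.0300)
angular accel α = (1.5950, 0.2917, -0.2667)
ω + α·dt = (-0.9681, 1.5058, -1.1053)
q⊗(0,ω) = (1.0500000, -1.4571070, 1.1106605, -0.0278177)
q' = normalize(q + ½dt·q⊗(0,ω)) = (0.7174, 0.4853, 0.0111, 0.4996)

ω' = (-0.9681, 1.5058, -1.1053)
q' = (0.7174, 0.4853, 0.0111, 0.4996)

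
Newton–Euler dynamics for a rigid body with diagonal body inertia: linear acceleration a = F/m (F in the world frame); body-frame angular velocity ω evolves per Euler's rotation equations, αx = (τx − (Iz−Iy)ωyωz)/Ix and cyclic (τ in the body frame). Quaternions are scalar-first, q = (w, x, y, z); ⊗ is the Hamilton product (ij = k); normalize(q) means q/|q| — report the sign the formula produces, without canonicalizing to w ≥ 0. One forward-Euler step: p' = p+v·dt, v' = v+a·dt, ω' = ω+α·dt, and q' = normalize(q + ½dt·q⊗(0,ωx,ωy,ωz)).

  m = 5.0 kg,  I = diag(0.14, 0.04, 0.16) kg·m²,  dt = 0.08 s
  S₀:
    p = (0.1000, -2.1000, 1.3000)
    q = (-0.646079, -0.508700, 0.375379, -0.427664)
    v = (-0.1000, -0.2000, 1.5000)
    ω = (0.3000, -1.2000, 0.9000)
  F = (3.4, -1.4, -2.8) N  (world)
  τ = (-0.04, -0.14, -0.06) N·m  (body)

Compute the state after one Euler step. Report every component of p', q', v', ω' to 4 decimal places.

p' = (0.0920, -2.1160, 1.4200)
q' = (-0.6054, -0.5225, 0.4188, -0.4302)
v' = (-0.0456, -0.2224, 1.4552)
ω' = (0.3512, -1.4692, 0.8520)

ω×(Iω) gyroscopic = (-0.1296, -0.0054, 0.0360)
angular accel α = (0.6400, -3.3650, -0.6000)
new body rate ω' = (0.3512, -1.4692, 0.8520)
2q̇ = q⊗(0,ω) = (0.9879624, -0.3691794, 1.1048256, -0.0836448)
q' = normalize(q + ½dt·q⊗(0,ω)) = (-0.6054, -0.5225, 0.4188, -0.4302)
a = F/m = (0.6800, -0.2800, -0.5600)
p + v·dt = (0.0920, -2.1160, 1.4200)
v + (F/m)dt = (-0.0456, -0.2224, 1.4552)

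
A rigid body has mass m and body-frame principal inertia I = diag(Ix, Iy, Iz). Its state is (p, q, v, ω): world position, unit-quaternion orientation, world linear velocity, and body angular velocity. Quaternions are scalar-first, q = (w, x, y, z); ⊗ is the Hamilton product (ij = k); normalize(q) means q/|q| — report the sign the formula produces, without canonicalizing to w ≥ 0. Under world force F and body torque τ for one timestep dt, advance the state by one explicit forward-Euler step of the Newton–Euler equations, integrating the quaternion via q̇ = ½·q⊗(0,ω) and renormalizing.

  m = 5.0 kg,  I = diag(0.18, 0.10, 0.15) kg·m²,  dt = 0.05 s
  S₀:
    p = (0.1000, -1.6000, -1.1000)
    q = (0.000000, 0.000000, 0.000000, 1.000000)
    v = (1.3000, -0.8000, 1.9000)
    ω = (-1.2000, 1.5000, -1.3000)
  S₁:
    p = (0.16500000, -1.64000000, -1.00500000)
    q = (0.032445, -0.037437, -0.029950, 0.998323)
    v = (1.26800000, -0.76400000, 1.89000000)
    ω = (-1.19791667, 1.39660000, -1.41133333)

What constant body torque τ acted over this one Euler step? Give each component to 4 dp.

τ = (-0.0900, -0.1600, -0.1900)

Δω = ω₁−ω₀ = (0.00208333, -0.10340000, -0.11133333)
ω₀×(Iω₀) = (-0.0975, 0.0468, 0.1440)
τ = I·(Δω/dt) + ω₀×(Iω₀) = (-0.0900, -0.1600, -0.1900)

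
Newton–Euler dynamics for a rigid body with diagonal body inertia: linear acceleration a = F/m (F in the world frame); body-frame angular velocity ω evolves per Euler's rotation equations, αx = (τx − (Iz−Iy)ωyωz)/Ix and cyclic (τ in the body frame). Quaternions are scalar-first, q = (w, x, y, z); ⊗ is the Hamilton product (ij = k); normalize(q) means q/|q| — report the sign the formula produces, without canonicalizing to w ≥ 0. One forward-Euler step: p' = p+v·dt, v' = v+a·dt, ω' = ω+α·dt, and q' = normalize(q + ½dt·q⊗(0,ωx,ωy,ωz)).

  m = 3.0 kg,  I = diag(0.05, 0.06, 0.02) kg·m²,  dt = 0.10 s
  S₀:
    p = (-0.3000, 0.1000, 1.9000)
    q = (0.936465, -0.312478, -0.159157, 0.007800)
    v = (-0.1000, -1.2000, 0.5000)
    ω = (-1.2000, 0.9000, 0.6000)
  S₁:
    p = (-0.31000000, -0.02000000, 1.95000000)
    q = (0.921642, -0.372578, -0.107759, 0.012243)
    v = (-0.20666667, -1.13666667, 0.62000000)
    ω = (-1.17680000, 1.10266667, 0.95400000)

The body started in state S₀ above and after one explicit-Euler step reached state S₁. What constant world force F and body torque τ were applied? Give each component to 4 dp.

ω₁ − ω₀ = (0.02320000, 0.20266667, 0.35400000)
precession coupling = (-0.0216, -0.0216, -0.0108)
applied torque τ = (-0.0100, 0.1000, 0.0600)
Δv = v₁−v₀ = (-0.10666667, 0.06333333, 0.12000000)
F = m·Δv/dt = (-3.2000, 1.9000, 3.6000)

F = (-3.2000, 1.9000, 3.6000)
τ = (-0.0100, 0.1000, 0.0600)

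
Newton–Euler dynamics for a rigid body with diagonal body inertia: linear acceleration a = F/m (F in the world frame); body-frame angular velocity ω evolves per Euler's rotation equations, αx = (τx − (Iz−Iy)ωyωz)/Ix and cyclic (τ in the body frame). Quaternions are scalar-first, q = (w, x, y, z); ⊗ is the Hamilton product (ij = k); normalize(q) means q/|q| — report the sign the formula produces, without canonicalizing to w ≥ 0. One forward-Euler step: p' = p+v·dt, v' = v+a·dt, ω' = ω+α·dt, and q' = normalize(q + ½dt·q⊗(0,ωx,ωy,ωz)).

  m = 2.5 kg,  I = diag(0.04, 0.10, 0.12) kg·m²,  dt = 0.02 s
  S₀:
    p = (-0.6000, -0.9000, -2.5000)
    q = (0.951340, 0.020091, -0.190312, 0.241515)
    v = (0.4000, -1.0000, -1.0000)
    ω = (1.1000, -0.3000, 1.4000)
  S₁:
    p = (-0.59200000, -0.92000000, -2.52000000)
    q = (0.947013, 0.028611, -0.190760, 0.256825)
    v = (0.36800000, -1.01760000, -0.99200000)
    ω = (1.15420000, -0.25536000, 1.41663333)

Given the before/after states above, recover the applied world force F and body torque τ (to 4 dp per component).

Δv = v₁−v₀ = (-0.03200000, -0.01760000, 0.00800000)
F = m·Δv/dt = (-4.0000, -2.2000, 1.0000)
Δω = ω₁−ω₀ = (0.05420000, 0.04464000, 0.01663333)
precession coupling = (-0.0084, -0.1232, -0.0198)
τ = I·(Δω/dt) + ω₀×(Iω₀) = (0.1000, 0.1000, 0.0800)

F = (-4.0000, -2.2000, 1.0000)
τ = (0.1000, 0.1000, 0.0800)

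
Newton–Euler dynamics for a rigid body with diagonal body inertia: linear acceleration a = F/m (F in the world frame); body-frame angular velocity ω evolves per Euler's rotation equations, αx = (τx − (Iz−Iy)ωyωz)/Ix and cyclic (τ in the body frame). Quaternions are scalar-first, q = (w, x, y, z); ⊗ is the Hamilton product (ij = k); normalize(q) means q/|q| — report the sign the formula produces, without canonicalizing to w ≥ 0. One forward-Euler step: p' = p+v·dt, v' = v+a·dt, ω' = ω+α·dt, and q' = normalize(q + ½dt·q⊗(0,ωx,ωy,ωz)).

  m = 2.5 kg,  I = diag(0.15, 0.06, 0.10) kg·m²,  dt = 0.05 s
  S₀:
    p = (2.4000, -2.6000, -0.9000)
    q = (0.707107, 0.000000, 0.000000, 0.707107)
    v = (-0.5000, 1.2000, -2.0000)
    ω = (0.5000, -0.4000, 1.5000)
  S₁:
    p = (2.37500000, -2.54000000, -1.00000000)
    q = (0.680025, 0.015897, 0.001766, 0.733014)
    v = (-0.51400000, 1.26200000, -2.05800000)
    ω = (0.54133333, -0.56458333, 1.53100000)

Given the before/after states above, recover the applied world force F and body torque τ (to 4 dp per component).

F = (-0.7000, 3.1000, -2.9000)
τ = (0.1000, -0.1600, 0.0800)

Δv = v₁−v₀ = (-0.01400000, 0.06200000, -0.05800000)
m·(v₁−v₀)/dt = (-0.7000, 3.1000, -2.9000)
rate change Δω = (0.04133333, -0.16458333, 0.03100000)
precession coupling = (-0.0240, 0.0375, 0.0180)
τ = I·(Δω/dt) + ω₀×(Iω₀) = (0.1000, -0.1600, 0.0800)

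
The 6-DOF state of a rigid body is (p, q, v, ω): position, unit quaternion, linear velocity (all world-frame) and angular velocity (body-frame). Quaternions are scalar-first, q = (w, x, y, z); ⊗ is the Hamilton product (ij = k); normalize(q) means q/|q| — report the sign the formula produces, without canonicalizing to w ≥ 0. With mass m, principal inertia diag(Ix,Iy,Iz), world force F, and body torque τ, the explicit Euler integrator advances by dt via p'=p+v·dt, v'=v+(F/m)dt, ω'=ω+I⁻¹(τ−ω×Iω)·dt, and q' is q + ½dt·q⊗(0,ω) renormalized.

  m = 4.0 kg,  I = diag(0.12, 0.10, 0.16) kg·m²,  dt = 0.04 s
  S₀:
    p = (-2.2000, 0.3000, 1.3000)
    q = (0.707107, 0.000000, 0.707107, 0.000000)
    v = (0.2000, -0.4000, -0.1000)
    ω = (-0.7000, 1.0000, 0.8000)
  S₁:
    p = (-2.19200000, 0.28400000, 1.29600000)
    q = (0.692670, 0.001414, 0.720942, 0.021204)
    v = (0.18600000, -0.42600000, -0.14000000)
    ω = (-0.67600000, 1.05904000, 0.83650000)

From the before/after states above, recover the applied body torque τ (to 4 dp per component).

rate change Δω = (0.02400000, 0.05904000, 0.03650000)
ω₀×(Iω₀) = (0.0480, 0.0224, 0.0140)
I·α + gyro = (0.1200, 0.1700, 0.1600)

τ = (0.1200, 0.1700, 0.1600)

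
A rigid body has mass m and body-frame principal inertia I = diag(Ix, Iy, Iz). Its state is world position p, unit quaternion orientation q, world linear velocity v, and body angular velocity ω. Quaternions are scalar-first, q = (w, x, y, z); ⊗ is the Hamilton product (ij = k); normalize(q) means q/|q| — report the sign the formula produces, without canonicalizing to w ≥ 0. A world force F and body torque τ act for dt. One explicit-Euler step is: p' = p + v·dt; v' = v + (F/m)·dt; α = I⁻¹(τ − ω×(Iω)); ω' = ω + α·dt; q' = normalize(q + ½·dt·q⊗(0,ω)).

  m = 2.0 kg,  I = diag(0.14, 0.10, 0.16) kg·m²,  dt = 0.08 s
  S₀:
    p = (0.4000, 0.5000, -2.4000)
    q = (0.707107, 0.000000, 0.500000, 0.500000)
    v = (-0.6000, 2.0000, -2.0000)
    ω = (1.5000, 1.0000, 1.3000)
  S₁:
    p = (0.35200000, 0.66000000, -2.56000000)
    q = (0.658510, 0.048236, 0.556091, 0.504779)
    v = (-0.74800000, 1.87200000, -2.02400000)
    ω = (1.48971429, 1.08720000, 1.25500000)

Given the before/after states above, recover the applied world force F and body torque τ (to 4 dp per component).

v₁ − v₀ = (-0.14800000, -0.12800000, -0.02400000)
F = m·Δv/dt = (-3.7000, -3.2000, -0.6000)
Δω = ω₁−ω₀ = (-0.01028571, 0.08720000, -0.04500000)
applied torque τ = (0.0600, 0.0700, -0.1500)

F = (-3.7000, -3.2000, -0.6000)
τ = (0.0600, 0.0700, -0.1500)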